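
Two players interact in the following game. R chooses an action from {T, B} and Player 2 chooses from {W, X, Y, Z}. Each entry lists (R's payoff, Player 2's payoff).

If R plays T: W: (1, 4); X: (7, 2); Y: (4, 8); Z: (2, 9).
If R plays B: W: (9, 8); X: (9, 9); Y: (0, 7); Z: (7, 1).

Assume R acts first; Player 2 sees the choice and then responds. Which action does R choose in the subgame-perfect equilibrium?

B

Player 2 best-responds to each possible R move:
- T → Player 2 plays Z (best of 4, 2, 8, 9); R gets 2.
- B → Player 2 plays X (best of 8, 9, 7, 1); R gets 9.
Maximizing over 2, 9, R chooses B. Subgame-perfect outcome: (B, X) with payoffs (9, 9).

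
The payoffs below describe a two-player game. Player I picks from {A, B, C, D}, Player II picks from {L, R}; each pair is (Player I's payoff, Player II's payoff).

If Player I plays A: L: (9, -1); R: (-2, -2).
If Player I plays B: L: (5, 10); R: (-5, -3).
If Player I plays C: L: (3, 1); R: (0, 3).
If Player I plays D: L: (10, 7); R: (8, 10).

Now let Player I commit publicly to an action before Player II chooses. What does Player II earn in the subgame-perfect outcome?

-1

Work backward from Player II's decision.
- A: Player II compares -1, -2 and picks L; Player I would get 9.
- B: Player II compares 10, -3 and picks L; Player I would get 5.
- C: Player II compares 1, 3 and picks R; Player I would get 0.
- D: Player II compares 7, 10 and picks R; Player I would get 8.
Among 9, 5, 0, 8, the best is 9 at A. Subgame-perfect outcome: (A, L) with payoffs (9, -1).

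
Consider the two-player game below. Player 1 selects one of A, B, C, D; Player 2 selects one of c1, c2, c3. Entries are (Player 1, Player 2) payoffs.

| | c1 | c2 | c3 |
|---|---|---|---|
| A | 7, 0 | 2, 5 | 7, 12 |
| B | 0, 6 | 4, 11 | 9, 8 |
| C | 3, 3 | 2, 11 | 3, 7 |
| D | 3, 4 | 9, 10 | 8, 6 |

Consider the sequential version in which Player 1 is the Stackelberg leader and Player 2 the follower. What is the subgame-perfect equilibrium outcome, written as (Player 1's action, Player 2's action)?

Solve by backward induction (Player 1 leads).
- A: Player 2 compares 0, 5, 12 and picks c3; Player 1 would get 7.
- B: Player 2 compares 6, 11, 8 and picks c2; Player 1 would get 4.
- C: Player 2 compares 3, 11, 7 and picks c2; Player 1 would get 2.
- D: Player 2 compares 4, 10, 6 and picks c2; Player 1 would get 9.
Maximizing over 7, 4, 2, 9, Player 1 chooses D. Subgame-perfect outcome: (D, c2) with payoffs (9, 10).

(D, c2)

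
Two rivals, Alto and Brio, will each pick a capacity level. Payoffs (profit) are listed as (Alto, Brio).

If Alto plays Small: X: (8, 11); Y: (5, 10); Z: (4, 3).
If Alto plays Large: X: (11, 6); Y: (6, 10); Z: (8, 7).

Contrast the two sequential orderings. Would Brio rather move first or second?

second

If Alto leads: Brio's best replies are Small→X, Large→Y; Alto's induced payoffs 8, 6; outcome (Small, X), payoffs (8, 11).
If Brio leads: Alto's best replies are X→Large, Y→Large, Z→Large; Brio's induced payoffs 6, 10, 7; outcome (Large, Y), payoffs (6, 10).
Brio gets 10 moving first and 11 moving second, so Brio prefers to move second.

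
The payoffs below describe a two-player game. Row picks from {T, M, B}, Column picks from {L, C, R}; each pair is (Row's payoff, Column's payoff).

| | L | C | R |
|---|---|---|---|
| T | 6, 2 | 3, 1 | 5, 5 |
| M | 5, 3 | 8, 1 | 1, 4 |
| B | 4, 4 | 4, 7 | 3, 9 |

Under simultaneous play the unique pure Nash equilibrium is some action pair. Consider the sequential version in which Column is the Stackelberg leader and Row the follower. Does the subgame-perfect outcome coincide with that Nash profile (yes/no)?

Backward induction with Column moving first.
- L → Row plays T (best of 6, 5, 4); Column gets 2.
- C → Row plays M (best of 3, 8, 4); Column gets 1.
- R → Row plays T (best of 5, 1, 3); Column gets 5.
Column's induced payoffs are 2, 1, 5, so Column commits to R. Subgame-perfect outcome: (T, R) with payoffs (5, 5).
For the simultaneous game, intersect best replies.
Row's best replies: L→T; C→M; R→T.
Column's best replies: T→R; M→R; B→R.
The unique mutual best reply is (T, R), giving (5, 5).
Sequential outcome (T, R) coincides with the Nash profile (T, R).

yes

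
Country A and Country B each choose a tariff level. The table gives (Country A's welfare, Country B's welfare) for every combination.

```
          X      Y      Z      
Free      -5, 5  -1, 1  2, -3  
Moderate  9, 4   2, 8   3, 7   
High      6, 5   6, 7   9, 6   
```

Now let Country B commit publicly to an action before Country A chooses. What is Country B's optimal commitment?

Backward induction with Country B moving first.
- X: BR = Moderate, leader payoff 4.
- Y: BR = High, leader payoff 7.
- Z: BR = High, leader payoff 6.
Country B's induced payoffs are 4, 7, 6, so Country B commits to Y. Subgame-perfect outcome: (High, Y) with payoffs (6, 7).

Y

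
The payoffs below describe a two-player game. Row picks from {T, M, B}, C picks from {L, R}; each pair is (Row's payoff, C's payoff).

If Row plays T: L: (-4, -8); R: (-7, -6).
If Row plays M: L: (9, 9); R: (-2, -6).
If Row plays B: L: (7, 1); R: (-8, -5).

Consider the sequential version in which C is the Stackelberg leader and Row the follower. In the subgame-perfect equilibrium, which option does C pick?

Backward induction with C moving first.
- L → Row plays M (best of -4, 9, 7); C gets 9.
- R → Row plays M (best of -7, -2, -8); C gets -6.
Among 9, -6, the best is 9 at L. Subgame-perfect outcome: (M, L) with payoffs (9, 9).

L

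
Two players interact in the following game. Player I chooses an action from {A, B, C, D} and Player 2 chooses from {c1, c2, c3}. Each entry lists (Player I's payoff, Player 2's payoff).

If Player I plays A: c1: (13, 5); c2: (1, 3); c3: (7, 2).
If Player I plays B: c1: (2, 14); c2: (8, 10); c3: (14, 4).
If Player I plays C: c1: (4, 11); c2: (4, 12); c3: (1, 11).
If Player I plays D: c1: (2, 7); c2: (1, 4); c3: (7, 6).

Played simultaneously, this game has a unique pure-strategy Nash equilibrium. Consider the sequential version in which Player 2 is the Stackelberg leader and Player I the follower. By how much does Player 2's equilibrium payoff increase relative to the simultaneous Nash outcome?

Work backward from Player I's decision.
- c1: Player I compares 13, 2, 4, 2 and picks A; Player 2 would get 5.
- c2: Player I compares 1, 8, 4, 1 and picks B; Player 2 would get 10.
- c3: Player I compares 7, 14, 1, 7 and picks B; Player 2 would get 4.
Player 2's induced payoffs are 5, 10, 4, so Player 2 commits to c2. Subgame-perfect outcome: (B, c2) with payoffs (8, 10).
Now find the simultaneous Nash equilibrium.
Player I's best replies: c1→A; c2→B; c3→B.
Player 2's best replies: A→c1; B→c1; C→c2; D→c1.
The unique mutual best reply is (A, c1), giving (13, 5).
Player 2's commitment gain: 10 − 5 = 5.

5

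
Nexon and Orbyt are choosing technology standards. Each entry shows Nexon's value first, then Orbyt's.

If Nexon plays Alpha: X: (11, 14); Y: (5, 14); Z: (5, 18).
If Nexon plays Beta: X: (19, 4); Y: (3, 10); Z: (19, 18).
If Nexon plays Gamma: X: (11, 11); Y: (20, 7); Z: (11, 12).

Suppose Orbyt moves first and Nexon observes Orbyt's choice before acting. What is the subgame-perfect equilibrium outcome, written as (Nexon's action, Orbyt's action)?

Backward induction with Orbyt moving first.
- X → Nexon plays Beta (best of 11, 19, 11); Orbyt gets 4.
- Y → Nexon plays Gamma (best of 5, 3, 20); Orbyt gets 7.
- Z → Nexon plays Beta (best of 5, 19, 11); Orbyt gets 18.
Orbyt's induced payoffs are 4, 7, 18, so Orbyt commits to Z. Subgame-perfect outcome: (Beta, Z) with payoffs (19, 18).

(Beta, Z)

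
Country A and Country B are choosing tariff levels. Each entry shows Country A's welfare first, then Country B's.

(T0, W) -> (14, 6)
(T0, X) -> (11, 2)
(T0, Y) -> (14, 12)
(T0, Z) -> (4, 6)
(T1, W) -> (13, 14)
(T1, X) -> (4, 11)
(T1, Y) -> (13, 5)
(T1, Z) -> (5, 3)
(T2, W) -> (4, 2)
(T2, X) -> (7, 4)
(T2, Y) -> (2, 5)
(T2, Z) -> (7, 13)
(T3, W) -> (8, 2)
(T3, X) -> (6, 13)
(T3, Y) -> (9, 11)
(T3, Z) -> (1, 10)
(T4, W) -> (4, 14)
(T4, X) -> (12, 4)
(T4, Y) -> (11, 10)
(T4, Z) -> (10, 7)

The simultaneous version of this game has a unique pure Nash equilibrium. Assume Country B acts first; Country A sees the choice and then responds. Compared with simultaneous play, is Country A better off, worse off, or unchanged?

unchanged

Backward induction with Country B moving first.
- W: BR = T0, leader payoff 6.
- X: BR = T4, leader payoff 4.
- Y: BR = T0, leader payoff 12.
- Z: BR = T4, leader payoff 7.
Country B's induced payoffs are 6, 4, 12, 7, so Country B commits to Y. Subgame-perfect outcome: (T0, Y) with payoffs (14, 12).
Now find the simultaneous Nash equilibrium.
Country A's best replies: W→T0; X→T4; Y→T0; Z→T4.
Country B's best replies: T0→Y; T1→W; T2→Z; T3→X; T4→W.
The unique mutual best reply is (T0, Y), giving (14, 12).
Country A earns 14 sequentially versus 14 at the Nash outcome: unchanged.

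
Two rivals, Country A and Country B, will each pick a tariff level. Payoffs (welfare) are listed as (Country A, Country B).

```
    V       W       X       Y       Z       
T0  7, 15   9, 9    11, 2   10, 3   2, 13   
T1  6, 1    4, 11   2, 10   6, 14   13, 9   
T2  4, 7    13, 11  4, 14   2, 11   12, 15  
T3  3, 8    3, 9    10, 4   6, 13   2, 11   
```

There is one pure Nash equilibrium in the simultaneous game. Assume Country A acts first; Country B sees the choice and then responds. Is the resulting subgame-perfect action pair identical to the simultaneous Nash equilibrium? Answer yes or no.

no

Backward induction with Country A moving first.
- T0 → Country B plays V (best of 15, 9, 2, 3, 13); Country A gets 7.
- T1 → Country B plays Y (best of 1, 11, 10, 14, 9); Country A gets 6.
- T2 → Country B plays Z (best of 7, 11, 14, 11, 15); Country A gets 12.
- T3 → Country B plays Y (best of 8, 9, 4, 13, 11); Country A gets 6.
Country A's induced payoffs are 7, 6, 12, 6, so Country A commits to T2. Subgame-perfect outcome: (T2, Z) with payoffs (12, 15).
For the simultaneous game, intersect best replies.
Country A's best replies: V→T0; W→T2; X→T0; Y→T0; Z→T1.
Country B's best replies: T0→V; T1→Y; T2→Z; T3→Y.
The unique mutual best reply is (T0, V), giving (7, 15).
Sequential outcome (T2, Z) differs from the Nash profile (T0, V).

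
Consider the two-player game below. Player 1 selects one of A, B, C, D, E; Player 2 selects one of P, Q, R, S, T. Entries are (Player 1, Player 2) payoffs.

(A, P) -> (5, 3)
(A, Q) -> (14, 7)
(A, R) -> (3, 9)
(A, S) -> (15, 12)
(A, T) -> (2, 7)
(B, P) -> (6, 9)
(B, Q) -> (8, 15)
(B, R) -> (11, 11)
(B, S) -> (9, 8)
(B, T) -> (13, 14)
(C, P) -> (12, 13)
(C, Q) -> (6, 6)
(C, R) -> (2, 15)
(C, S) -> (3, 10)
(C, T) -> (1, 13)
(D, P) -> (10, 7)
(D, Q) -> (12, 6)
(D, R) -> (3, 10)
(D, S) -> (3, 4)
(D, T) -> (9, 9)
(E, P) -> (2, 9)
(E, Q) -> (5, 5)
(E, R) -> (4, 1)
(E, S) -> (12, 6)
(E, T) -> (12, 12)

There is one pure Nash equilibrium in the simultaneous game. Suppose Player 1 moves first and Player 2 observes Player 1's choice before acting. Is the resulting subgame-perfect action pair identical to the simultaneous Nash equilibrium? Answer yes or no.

Work backward from Player 2's decision.
- A: BR = S, leader payoff 15.
- B: BR = Q, leader payoff 8.
- C: BR = R, leader payoff 2.
- D: BR = R, leader payoff 3.
- E: BR = T, leader payoff 12.
Maximizing over 15, 8, 2, 3, 12, Player 1 chooses A. Subgame-perfect outcome: (A, S) with payoffs (15, 12).
For the simultaneous game, intersect best replies.
Player 1's best replies: P→C; Q→A; R→B; S→A; T→B.
Player 2's best replies: A→S; B→Q; C→R; D→R; E→T.
Only (A, S) has each player best-responding; Nash payoffs (15, 12).
Sequential outcome (A, S) coincides with the Nash profile (A, S).

yes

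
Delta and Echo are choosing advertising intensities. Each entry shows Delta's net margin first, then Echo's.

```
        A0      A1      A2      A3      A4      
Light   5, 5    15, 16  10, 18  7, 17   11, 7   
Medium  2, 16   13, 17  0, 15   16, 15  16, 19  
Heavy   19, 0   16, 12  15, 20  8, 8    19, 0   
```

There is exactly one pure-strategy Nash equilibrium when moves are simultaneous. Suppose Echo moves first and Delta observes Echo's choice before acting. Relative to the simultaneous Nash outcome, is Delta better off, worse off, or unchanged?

Solve by backward induction (Echo leads).
- A0: BR = Heavy, leader payoff 0.
- A1: BR = Heavy, leader payoff 12.
- A2: BR = Heavy, leader payoff 20.
- A3: BR = Medium, leader payoff 15.
- A4: BR = Heavy, leader payoff 0.
Among 0, 12, 20, 15, 0, the best is 20 at A2. Subgame-perfect outcome: (Heavy, A2) with payoffs (15, 20).
Under simultaneous play:
Delta's best replies: A0→Heavy; A1→Heavy; A2→Heavy; A3→Medium; A4→Heavy.
Echo's best replies: Light→A2; Medium→A4; Heavy→A2.
The unique mutual best reply is (Heavy, A2), giving (15, 20).
Delta earns 15 sequentially versus 15 at the Nash outcome: unchanged.

unchanged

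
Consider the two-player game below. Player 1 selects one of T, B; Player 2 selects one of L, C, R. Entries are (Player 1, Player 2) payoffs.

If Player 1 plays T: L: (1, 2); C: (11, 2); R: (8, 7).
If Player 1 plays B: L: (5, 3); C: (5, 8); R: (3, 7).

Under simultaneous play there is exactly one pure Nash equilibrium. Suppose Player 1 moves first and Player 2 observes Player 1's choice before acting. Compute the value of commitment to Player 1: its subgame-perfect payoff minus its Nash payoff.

Work backward from Player 2's decision.
- T: Player 2 compares 2, 2, 7 and picks R; Player 1 would get 8.
- B: Player 2 compares 3, 8, 7 and picks C; Player 1 would get 5.
Among 8, 5, the best is 8 at T. Subgame-perfect outcome: (T, R) with payoffs (8, 7).
For the simultaneous game, intersect best replies.
Player 1's best replies: L→B; C→T; R→T.
Player 2's best replies: T→R; B→C.
The unique mutual best reply is (T, R), giving (8, 7).
Player 1's commitment gain: 8 − 8 = 0.

0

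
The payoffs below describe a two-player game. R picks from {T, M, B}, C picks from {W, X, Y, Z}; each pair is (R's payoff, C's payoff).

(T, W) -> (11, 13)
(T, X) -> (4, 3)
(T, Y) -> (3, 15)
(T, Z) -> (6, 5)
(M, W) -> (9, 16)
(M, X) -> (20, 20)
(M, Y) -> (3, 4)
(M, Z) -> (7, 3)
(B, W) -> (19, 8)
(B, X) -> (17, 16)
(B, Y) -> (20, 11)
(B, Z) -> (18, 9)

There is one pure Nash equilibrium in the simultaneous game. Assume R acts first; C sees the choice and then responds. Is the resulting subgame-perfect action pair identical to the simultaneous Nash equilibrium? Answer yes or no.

Backward induction with R moving first.
- T: BR = Y, leader payoff 3.
- M: BR = X, leader payoff 20.
- B: BR = X, leader payoff 17.
Among 3, 20, 17, the best is 20 at M. Subgame-perfect outcome: (M, X) with payoffs (20, 20).
Under simultaneous play:
R's best replies: W→B; X→M; Y→B; Z→B.
C's best replies: T→Y; M→X; B→X.
Only (M, X) has each player best-responding; Nash payoffs (20, 20).
Sequential outcome (M, X) coincides with the Nash profile (M, X).

yes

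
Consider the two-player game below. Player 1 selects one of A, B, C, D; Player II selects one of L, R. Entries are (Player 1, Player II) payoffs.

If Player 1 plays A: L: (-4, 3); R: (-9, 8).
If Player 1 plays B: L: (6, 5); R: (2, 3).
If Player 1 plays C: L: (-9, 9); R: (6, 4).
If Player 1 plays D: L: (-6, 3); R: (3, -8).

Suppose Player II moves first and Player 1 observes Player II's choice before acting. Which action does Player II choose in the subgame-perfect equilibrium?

L

Work backward from Player 1's decision.
- L → Player 1 plays B (best of -4, 6, -9, -6); Player II gets 5.
- R → Player 1 plays C (best of -9, 2, 6, 3); Player II gets 4.
Player II's induced payoffs are 5, 4, so Player II commits to L. Subgame-perfect outcome: (B, L) with payoffs (6, 5).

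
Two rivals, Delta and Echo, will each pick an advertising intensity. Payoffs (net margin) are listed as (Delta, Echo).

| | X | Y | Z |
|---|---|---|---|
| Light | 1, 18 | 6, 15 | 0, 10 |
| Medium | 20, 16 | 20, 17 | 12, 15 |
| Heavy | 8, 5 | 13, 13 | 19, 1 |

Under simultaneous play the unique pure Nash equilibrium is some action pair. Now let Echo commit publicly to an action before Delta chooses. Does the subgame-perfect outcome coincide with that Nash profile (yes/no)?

Backward induction with Echo moving first.
- X → Delta plays Medium (best of 1, 20, 8); Echo gets 16.
- Y → Delta plays Medium (best of 6, 20, 13); Echo gets 17.
- Z → Delta plays Heavy (best of 0, 12, 19); Echo gets 1.
Echo's induced payoffs are 16, 17, 1, so Echo commits to Y. Subgame-perfect outcome: (Medium, Y) with payoffs (20, 17).
Under simultaneous play:
Delta's best replies: X→Medium; Y→Medium; Z→Heavy.
Echo's best replies: Light→X; Medium→Y; Heavy→Y.
The unique mutual best reply is (Medium, Y), giving (20, 17).
Sequential outcome (Medium, Y) coincides with the Nash profile (Medium, Y).

yes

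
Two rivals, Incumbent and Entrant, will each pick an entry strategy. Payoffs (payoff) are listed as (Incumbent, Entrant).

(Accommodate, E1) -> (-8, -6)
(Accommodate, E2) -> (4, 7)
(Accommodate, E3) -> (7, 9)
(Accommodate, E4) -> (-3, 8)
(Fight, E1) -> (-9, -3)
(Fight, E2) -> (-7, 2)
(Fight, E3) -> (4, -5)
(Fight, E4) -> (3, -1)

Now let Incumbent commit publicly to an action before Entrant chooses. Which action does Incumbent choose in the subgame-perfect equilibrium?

Work backward from Entrant's decision.
- Accommodate → Entrant plays E3 (best of -6, 7, 9, 8); Incumbent gets 7.
- Fight → Entrant plays E2 (best of -3, 2, -5, -1); Incumbent gets -7.
Among 7, -7, the best is 7 at Accommodate. Subgame-perfect outcome: (Accommodate, E3) with payoffs (7, 9).

Accommodate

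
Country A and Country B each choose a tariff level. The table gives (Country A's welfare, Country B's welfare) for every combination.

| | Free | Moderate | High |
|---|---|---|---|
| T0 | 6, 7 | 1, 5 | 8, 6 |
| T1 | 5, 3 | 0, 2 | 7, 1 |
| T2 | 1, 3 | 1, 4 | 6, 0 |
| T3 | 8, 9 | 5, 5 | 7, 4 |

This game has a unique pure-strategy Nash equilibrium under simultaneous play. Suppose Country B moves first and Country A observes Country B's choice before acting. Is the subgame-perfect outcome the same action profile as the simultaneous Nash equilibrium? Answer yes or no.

Country A best-responds to each possible Country B move:
- Free: Country A compares 6, 5, 1, 8 and picks T3; Country B would get 9.
- Moderate: Country A compares 1, 0, 1, 5 and picks T3; Country B would get 5.
- High: Country A compares 8, 7, 6, 7 and picks T0; Country B would get 6.
Country B's induced payoffs are 9, 5, 6, so Country B commits to Free. Subgame-perfect outcome: (T3, Free) with payoffs (8, 9).
Under simultaneous play:
Country A's best replies: Free→T3; Moderate→T3; High→T0.
Country B's best replies: T0→Free; T1→Free; T2→Moderate; T3→Free.
The unique mutual best reply is (T3, Free), giving (8, 9).
Sequential outcome (T3, Free) coincides with the Nash profile (T3, Free).

yes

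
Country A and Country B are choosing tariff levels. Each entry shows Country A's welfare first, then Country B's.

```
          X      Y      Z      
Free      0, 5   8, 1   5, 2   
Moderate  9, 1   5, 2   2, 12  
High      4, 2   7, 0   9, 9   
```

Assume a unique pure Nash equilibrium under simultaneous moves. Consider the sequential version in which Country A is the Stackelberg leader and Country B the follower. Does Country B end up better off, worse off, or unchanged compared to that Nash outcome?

Work backward from Country B's decision.
- Free: BR = X, leader payoff 0.
- Moderate: BR = Z, leader payoff 2.
- High: BR = Z, leader payoff 9.
Among 0, 2, 9, the best is 9 at High. Subgame-perfect outcome: (High, Z) with payoffs (9, 9).
Under simultaneous play:
Country A's best replies: X→Moderate; Y→Free; Z→High.
Country B's best replies: Free→X; Moderate→Z; High→Z.
The unique mutual best reply is (High, Z), giving (9, 9).
Country B earns 9 sequentially versus 9 at the Nash outcome: unchanged.

unchanged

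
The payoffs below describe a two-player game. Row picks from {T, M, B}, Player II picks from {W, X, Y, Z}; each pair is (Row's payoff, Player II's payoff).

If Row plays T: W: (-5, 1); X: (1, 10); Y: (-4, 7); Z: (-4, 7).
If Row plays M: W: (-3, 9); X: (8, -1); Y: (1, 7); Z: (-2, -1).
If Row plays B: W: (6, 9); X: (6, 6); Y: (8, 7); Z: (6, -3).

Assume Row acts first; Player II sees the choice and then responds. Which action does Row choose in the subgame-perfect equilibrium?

B

Solve by backward induction (Row leads).
- T: BR = X, leader payoff 1.
- M: BR = W, leader payoff -3.
- B: BR = W, leader payoff 6.
Among 1, -3, 6, the best is 6 at B. Subgame-perfect outcome: (B, W) with payoffs (6, 9).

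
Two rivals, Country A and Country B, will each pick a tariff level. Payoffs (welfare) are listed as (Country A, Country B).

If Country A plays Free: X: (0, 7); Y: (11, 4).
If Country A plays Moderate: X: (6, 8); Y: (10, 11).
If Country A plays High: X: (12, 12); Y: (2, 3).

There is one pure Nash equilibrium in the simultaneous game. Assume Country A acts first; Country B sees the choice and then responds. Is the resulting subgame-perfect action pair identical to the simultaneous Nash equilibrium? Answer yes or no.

yes

Backward induction with Country A moving first.
- Free: BR = X, leader payoff 0.
- Moderate: BR = Y, leader payoff 10.
- High: BR = X, leader payoff 12.
Country A's induced payoffs are 0, 10, 12, so Country A commits to High. Subgame-perfect outcome: (High, X) with payoffs (12, 12).
Now find the simultaneous Nash equilibrium.
Country A's best replies: X→High; Y→Free.
Country B's best replies: Free→X; Moderate→Y; High→X.
Only (High, X) has each player best-responding; Nash payoffs (12, 12).
Sequential outcome (High, X) coincides with the Nash profile (High, X).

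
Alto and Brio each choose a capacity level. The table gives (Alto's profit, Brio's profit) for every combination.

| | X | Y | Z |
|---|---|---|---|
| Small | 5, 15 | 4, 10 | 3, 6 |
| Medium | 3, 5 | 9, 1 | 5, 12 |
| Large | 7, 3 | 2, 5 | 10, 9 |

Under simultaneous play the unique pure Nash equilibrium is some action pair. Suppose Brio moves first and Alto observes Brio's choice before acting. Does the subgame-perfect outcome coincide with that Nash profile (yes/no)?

Alto best-responds to each possible Brio move:
- X: Alto compares 5, 3, 7 and picks Large; Brio would get 3.
- Y: Alto compares 4, 9, 2 and picks Medium; Brio would get 1.
- Z: Alto compares 3, 5, 10 and picks Large; Brio would get 9.
Among 3, 1, 9, the best is 9 at Z. Subgame-perfect outcome: (Large, Z) with payoffs (10, 9).
Now find the simultaneous Nash equilibrium.
Alto's best replies: X→Large; Y→Medium; Z→Large.
Brio's best replies: Small→X; Medium→Z; Large→Z.
The unique mutual best reply is (Large, Z), giving (10, 9).
Sequential outcome (Large, Z) coincides with the Nash profile (Large, Z).

yes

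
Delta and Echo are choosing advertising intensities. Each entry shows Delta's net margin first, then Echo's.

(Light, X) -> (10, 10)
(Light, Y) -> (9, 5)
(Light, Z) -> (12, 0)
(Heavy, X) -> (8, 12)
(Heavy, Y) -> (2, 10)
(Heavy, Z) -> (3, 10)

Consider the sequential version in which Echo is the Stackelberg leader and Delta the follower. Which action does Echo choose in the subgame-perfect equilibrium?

Work backward from Delta's decision.
- X → Delta plays Light (best of 10, 8); Echo gets 10.
- Y → Delta plays Light (best of 9, 2); Echo gets 5.
- Z → Delta plays Light (best of 12, 3); Echo gets 0.
Maximizing over 10, 5, 0, Echo chooses X. Subgame-perfect outcome: (Light, X) with payoffs (10, 10).

X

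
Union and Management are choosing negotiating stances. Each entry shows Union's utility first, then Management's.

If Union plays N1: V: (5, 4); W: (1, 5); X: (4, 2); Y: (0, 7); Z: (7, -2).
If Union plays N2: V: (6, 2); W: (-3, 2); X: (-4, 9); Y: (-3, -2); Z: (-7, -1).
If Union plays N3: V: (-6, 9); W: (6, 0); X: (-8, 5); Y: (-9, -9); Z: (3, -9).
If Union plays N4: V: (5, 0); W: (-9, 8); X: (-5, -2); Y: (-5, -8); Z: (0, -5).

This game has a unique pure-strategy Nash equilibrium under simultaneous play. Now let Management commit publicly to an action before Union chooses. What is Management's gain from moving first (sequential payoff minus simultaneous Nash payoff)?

Backward induction with Management moving first.
- V: Union compares 5, 6, -6, 5 and picks N2; Management would get 2.
- W: Union compares 1, -3, 6, -9 and picks N3; Management would get 0.
- X: Union compares 4, -4, -8, -5 and picks N1; Management would get 2.
- Y: Union compares 0, -3, -9, -5 and picks N1; Management would get 7.
- Z: Union compares 7, -7, 3, 0 and picks N1; Management would get -2.
Among 2, 0, 2, 7, -2, the best is 7 at Y. Subgame-perfect outcome: (N1, Y) with payoffs (0, 7).
For the simultaneous game, intersect best replies.
Union's best replies: V→N2; W→N3; X→N1; Y→N1; Z→N1.
Management's best replies: N1→Y; N2→X; N3→V; N4→W.
The unique mutual best reply is (N1, Y), giving (0, 7).
Management's commitment gain: 7 − 7 = 0.

0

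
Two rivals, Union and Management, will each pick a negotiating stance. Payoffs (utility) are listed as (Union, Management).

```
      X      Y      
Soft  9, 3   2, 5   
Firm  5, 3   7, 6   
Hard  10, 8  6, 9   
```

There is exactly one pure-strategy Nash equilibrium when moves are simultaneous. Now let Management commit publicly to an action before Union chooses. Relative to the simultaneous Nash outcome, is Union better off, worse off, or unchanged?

better off

Union best-responds to each possible Management move:
- X → Union plays Hard (best of 9, 5, 10); Management gets 8.
- Y → Union plays Firm (best of 2, 7, 6); Management gets 6.
Among 8, 6, the best is 8 at X. Subgame-perfect outcome: (Hard, X) with payoffs (10, 8).
Under simultaneous play:
Union's best replies: X→Hard; Y→Firm.
Management's best replies: Soft→Y; Firm→Y; Hard→Y.
The unique mutual best reply is (Firm, Y), giving (7, 6).
Union earns 10 sequentially versus 7 at the Nash outcome: better off.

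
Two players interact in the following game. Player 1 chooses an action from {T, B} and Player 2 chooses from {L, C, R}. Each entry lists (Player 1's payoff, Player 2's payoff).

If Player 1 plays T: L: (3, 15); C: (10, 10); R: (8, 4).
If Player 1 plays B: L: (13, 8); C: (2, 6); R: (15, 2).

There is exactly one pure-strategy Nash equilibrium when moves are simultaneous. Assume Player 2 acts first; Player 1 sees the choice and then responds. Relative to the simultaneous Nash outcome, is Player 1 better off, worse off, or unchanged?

worse off

Player 1 best-responds to each possible Player 2 move:
- L: Player 1 compares 3, 13 and picks B; Player 2 would get 8.
- C: Player 1 compares 10, 2 and picks T; Player 2 would get 10.
- R: Player 1 compares 8, 15 and picks B; Player 2 would get 2.
Player 2's induced payoffs are 8, 10, 2, so Player 2 commits to C. Subgame-perfect outcome: (T, C) with payoffs (10, 10).
For the simultaneous game, intersect best replies.
Player 1's best replies: L→B; C→T; R→B.
Player 2's best replies: T→L; B→L.
Only (B, L) has each player best-responding; Nash payoffs (13, 8).
Player 1 earns 10 sequentially versus 13 at the Nash outcome: worse off.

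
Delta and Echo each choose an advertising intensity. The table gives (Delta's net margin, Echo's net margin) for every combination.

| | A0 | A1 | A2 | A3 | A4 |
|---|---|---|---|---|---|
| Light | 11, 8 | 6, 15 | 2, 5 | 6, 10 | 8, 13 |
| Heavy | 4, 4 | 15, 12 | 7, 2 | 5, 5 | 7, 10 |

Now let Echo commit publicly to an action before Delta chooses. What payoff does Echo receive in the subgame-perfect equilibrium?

13

Backward induction with Echo moving first.
- A0 → Delta plays Light (best of 11, 4); Echo gets 8.
- A1 → Delta plays Heavy (best of 6, 15); Echo gets 12.
- A2 → Delta plays Heavy (best of 2, 7); Echo gets 2.
- A3 → Delta plays Light (best of 6, 5); Echo gets 10.
- A4 → Delta plays Light (best of 8, 7); Echo gets 13.
Among 8, 12, 2, 10, 13, the best is 13 at A4. Subgame-perfect outcome: (Light, A4) with payoffs (8, 13).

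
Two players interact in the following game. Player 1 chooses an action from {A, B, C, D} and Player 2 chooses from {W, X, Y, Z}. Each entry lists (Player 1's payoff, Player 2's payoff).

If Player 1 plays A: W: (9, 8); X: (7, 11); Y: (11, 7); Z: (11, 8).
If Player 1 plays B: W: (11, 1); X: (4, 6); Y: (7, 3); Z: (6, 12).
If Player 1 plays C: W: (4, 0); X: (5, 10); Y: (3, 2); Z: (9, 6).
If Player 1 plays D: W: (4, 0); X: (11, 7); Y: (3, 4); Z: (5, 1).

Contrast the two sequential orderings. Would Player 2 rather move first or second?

If Player 1 leads: Player 2's best replies are A→X, B→Z, C→X, D→X; Player 1's induced payoffs 7, 6, 5, 11; outcome (D, X), payoffs (11, 7).
If Player 2 leads: Player 1's best replies are W→B, X→D, Y→A, Z→A; Player 2's induced payoffs 1, 7, 7, 8; outcome (A, Z), payoffs (11, 8).
Player 2 gets 8 moving first and 7 moving second, so Player 2 prefers to move first.

first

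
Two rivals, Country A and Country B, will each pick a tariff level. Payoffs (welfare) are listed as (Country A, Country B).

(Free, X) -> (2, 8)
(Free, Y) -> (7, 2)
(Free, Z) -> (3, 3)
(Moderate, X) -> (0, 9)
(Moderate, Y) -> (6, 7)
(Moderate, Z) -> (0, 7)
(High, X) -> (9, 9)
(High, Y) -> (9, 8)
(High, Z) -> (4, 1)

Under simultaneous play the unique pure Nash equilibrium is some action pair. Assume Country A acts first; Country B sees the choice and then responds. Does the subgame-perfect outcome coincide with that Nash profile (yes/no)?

yes

Backward induction with Country A moving first.
- Free: BR = X, leader payoff 2.
- Moderate: BR = X, leader payoff 0.
- High: BR = X, leader payoff 9.
Among 2, 0, 9, the best is 9 at High. Subgame-perfect outcome: (High, X) with payoffs (9, 9).
Now find the simultaneous Nash equilibrium.
Country A's best replies: X→High; Y→High; Z→High.
Country B's best replies: Free→X; Moderate→X; High→X.
Only (High, X) has each player best-responding; Nash payoffs (9, 9).
Sequential outcome (High, X) coincides with the Nash profile (High, X).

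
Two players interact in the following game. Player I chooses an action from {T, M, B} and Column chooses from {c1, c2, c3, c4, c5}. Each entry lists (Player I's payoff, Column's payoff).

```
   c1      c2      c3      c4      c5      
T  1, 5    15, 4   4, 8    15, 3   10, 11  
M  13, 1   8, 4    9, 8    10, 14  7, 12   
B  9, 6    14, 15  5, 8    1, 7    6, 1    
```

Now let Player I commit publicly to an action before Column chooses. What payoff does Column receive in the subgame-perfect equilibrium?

15

Solve by backward induction (Player I leads).
- T: Column compares 5, 4, 8, 3, 11 and picks c5; Player I would get 10.
- M: Column compares 1, 4, 8, 14, 12 and picks c4; Player I would get 10.
- B: Column compares 6, 15, 8, 7, 1 and picks c2; Player I would get 14.
Among 10, 10, 14, the best is 14 at B. Subgame-perfect outcome: (B, c2) with payoffs (14, 15).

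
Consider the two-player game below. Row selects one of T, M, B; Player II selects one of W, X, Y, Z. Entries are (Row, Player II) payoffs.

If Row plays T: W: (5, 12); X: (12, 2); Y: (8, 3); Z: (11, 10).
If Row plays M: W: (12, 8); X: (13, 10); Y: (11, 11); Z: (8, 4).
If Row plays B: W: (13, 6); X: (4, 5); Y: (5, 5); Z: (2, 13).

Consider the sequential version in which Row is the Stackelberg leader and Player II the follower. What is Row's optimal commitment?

Work backward from Player II's decision.
- T: BR = W, leader payoff 5.
- M: BR = Y, leader payoff 11.
- B: BR = Z, leader payoff 2.
Row's induced payoffs are 5, 11, 2, so Row commits to M. Subgame-perfect outcome: (M, Y) with payoffs (11, 11).

M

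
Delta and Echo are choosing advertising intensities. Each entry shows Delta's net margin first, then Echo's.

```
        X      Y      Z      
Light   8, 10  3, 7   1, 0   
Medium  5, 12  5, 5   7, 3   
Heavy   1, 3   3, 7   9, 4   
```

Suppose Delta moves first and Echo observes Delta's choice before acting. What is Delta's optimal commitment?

Work backward from Echo's decision.
- Light: Echo compares 10, 7, 0 and picks X; Delta would get 8.
- Medium: Echo compares 12, 5, 3 and picks X; Delta would get 5.
- Heavy: Echo compares 3, 7, 4 and picks Y; Delta would get 3.
Among 8, 5, 3, the best is 8 at Light. Subgame-perfect outcome: (Light, X) with payoffs (8, 10).

Light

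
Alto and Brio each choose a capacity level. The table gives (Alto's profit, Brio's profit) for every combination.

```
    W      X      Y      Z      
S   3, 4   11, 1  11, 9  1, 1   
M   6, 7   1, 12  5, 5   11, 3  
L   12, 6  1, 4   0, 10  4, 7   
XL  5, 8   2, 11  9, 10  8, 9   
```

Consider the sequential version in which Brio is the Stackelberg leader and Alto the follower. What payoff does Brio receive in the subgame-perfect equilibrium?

Solve by backward induction (Brio leads).
- W → Alto plays L (best of 3, 6, 12, 5); Brio gets 6.
- X → Alto plays S (best of 11, 1, 1, 2); Brio gets 1.
- Y → Alto plays S (best of 11, 5, 0, 9); Brio gets 9.
- Z → Alto plays M (best of 1, 11, 4, 8); Brio gets 3.
Among 6, 1, 9, 3, the best is 9 at Y. Subgame-perfect outcome: (S, Y) with payoffs (11, 9).

9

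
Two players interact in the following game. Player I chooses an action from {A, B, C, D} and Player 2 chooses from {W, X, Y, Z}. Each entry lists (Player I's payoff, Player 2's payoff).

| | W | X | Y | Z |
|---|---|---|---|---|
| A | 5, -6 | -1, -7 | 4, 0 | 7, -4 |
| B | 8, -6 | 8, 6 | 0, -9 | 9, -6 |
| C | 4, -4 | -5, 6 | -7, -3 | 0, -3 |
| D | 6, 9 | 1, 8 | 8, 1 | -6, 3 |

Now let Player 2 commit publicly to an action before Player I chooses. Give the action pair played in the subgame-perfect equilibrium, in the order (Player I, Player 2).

(B, X)

Backward induction with Player 2 moving first.
- W: BR = B, leader payoff -6.
- X: BR = B, leader payoff 6.
- Y: BR = D, leader payoff 1.
- Z: BR = B, leader payoff -6.
Player 2's induced payoffs are -6, 6, 1, -6, so Player 2 commits to X. Subgame-perfect outcome: (B, X) with payoffs (8, 6).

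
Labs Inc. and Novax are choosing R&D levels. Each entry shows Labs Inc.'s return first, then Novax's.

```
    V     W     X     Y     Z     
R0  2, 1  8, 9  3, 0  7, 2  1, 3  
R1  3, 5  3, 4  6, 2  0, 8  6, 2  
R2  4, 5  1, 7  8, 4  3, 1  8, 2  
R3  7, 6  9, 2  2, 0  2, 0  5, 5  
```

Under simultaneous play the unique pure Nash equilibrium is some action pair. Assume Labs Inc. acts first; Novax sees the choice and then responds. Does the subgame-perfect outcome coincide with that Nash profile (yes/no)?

Solve by backward induction (Labs Inc. leads).
- R0: BR = W, leader payoff 8.
- R1: BR = Y, leader payoff 0.
- R2: BR = W, leader payoff 1.
- R3: BR = V, leader payoff 7.
Maximizing over 8, 0, 1, 7, Labs Inc. chooses R0. Subgame-perfect outcome: (R0, W) with payoffs (8, 9).
Under simultaneous play:
Labs Inc.'s best replies: V→R3; W→R3; X→R2; Y→R0; Z→R2.
Novax's best replies: R0→W; R1→Y; R2→W; R3→V.
The unique mutual best reply is (R3, V), giving (7, 6).
Sequential outcome (R0, W) differs from the Nash profile (R3, V).

no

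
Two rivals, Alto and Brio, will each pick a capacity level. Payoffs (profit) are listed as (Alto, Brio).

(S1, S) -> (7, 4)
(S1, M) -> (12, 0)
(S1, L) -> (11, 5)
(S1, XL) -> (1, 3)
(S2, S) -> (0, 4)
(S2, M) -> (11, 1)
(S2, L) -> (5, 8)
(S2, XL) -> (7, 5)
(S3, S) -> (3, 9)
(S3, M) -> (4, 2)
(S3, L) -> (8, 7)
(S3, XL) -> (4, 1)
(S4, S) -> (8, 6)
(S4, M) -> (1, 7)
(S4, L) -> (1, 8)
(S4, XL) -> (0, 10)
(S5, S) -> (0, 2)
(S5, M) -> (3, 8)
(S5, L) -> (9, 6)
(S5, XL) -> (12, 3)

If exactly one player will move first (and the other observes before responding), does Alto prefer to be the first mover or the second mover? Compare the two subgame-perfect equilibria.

If Alto leads: Brio's best replies are S1→L, S2→L, S3→S, S4→XL, S5→M; Alto's induced payoffs 11, 5, 3, 0, 3; outcome (S1, L), payoffs (11, 5).
If Brio leads: Alto's best replies are S→S4, M→S1, L→S1, XL→S5; Brio's induced payoffs 6, 0, 5, 3; outcome (S4, S), payoffs (8, 6).
Alto gets 11 moving first and 8 moving second, so Alto prefers to move first.

first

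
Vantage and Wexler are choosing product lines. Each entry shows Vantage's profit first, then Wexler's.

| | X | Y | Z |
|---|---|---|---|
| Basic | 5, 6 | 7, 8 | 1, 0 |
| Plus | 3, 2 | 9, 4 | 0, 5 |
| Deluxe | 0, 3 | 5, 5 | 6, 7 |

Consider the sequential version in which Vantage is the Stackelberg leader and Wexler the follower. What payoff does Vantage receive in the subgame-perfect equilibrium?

Work backward from Wexler's decision.
- Basic: BR = Y, leader payoff 7.
- Plus: BR = Z, leader payoff 0.
- Deluxe: BR = Z, leader payoff 6.
Vantage's induced payoffs are 7, 0, 6, so Vantage commits to Basic. Subgame-perfect outcome: (Basic, Y) with payoffs (7, 8).

7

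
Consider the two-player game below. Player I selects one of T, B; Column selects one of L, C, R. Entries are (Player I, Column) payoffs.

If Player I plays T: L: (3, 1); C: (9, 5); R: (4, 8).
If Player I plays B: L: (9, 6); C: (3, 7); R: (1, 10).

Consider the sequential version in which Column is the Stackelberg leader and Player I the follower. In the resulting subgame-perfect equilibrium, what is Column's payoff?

Work backward from Player I's decision.
- L: Player I compares 3, 9 and picks B; Column would get 6.
- C: Player I compares 9, 3 and picks T; Column would get 5.
- R: Player I compares 4, 1 and picks T; Column would get 8.
Maximizing over 6, 5, 8, Column chooses R. Subgame-perfect outcome: (T, R) with payoffs (4, 8).

8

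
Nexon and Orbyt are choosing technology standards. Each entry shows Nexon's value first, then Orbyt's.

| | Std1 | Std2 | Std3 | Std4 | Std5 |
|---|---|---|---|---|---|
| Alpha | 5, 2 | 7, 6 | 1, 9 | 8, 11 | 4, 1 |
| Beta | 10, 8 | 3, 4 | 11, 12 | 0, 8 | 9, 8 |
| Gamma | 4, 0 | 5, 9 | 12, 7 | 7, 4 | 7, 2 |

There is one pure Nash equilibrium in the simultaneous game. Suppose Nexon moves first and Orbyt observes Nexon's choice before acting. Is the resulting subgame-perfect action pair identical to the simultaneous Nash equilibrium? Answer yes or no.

Orbyt best-responds to each possible Nexon move:
- Alpha: BR = Std4, leader payoff 8.
- Beta: BR = Std3, leader payoff 11.
- Gamma: BR = Std2, leader payoff 5.
Maximizing over 8, 11, 5, Nexon chooses Beta. Subgame-perfect outcome: (Beta, Std3) with payoffs (11, 12).
Under simultaneous play:
Nexon's best replies: Std1→Beta; Std2→Alpha; Std3→Gamma; Std4→Alpha; Std5→Beta.
Orbyt's best replies: Alpha→Std4; Beta→Std3; Gamma→Std2.
The unique mutual best reply is (Alpha, Std4), giving (8, 11).
Sequential outcome (Beta, Std3) differs from the Nash profile (Alpha, Std4).

no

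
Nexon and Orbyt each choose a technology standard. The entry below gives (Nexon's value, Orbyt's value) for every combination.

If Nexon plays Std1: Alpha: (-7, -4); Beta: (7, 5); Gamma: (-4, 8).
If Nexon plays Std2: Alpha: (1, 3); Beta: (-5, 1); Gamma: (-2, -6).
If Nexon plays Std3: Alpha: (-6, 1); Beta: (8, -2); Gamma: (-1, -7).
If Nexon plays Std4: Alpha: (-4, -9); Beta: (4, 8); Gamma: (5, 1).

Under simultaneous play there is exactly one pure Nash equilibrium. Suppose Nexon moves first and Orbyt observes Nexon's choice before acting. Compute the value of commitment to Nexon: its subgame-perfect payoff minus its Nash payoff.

3

Work backward from Orbyt's decision.
- Std1: BR = Gamma, leader payoff -4.
- Std2: BR = Alpha, leader payoff 1.
- Std3: BR = Alpha, leader payoff -6.
- Std4: BR = Beta, leader payoff 4.
Maximizing over -4, 1, -6, 4, Nexon chooses Std4. Subgame-perfect outcome: (Std4, Beta) with payoffs (4, 8).
Under simultaneous play:
Nexon's best replies: Alpha→Std2; Beta→Std3; Gamma→Std4.
Orbyt's best replies: Std1→Gamma; Std2→Alpha; Std3→Alpha; Std4→Beta.
Only (Std2, Alpha) has each player best-responding; Nash payoffs (1, 3).
Nexon's commitment gain: 4 − 1 = 3.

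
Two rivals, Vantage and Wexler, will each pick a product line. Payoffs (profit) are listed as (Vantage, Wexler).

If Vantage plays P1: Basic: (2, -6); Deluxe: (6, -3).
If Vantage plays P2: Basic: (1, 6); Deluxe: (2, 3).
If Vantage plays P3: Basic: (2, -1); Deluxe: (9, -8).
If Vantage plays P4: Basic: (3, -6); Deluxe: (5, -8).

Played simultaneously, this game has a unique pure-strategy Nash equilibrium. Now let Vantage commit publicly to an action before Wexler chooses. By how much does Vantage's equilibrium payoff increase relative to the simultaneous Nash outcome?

Wexler best-responds to each possible Vantage move:
- P1 → Wexler plays Deluxe (best of -6, -3); Vantage gets 6.
- P2 → Wexler plays Basic (best of 6, 3); Vantage gets 1.
- P3 → Wexler plays Basic (best of -1, -8); Vantage gets 2.
- P4 → Wexler plays Basic (best of -6, -8); Vantage gets 3.
Maximizing over 6, 1, 2, 3, Vantage chooses P1. Subgame-perfect outcome: (P1, Deluxe) with payoffs (6, -3).
Under simultaneous play:
Vantage's best replies: Basic→P4; Deluxe→P3.
Wexler's best replies: P1→Deluxe; P2→Basic; P3→Basic; P4→Basic.
The unique mutual best reply is (P4, Basic), giving (3, -6).
Vantage's commitment gain: 6 − 3 = 3.

3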